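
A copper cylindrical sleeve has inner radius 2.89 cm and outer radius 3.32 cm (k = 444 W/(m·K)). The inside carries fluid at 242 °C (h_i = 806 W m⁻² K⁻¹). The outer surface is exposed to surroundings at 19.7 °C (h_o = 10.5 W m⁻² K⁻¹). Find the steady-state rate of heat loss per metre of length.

Q' = 480 W/m

Series thermal resistances, inner to outer:
  R'_conv,in = 1/(2πr h) = 1/(2π·0.0289·806) = 0.006833 m·K/W
  R'_copper = ln(0.0332/0.0289)/(2πk) = 0.1387/(2π·444) = 4.972×10^-5 m·K/W
  R'_conv,out = 1/(2πr h) = 1/(2π·0.0332·10.5) = 0.4566 m·K/W
ΣR = 0.006833 + 4.972×10^-5 + 0.4566 = 0.4635 m·K/W
Q' = ΔT/ΣR = (242 °C − 19.7 °C)/0.4635 = 480 W/m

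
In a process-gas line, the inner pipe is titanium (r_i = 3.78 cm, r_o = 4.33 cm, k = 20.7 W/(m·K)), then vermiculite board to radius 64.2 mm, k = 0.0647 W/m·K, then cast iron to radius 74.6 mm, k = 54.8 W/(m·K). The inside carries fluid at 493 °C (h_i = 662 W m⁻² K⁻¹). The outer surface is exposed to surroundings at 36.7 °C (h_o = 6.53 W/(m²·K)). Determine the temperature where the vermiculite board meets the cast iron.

T = 151 °C

Resistance network (inner→outer):
  R'_conv,in = 1/(2πr h) = 1/(2π·0.0378·662) = 0.006360 m·K/W
  R'_titanium = ln(0.0433/0.0378)/(2πk) = 0.1358/(2π·20.7) = 0.001044 m·K/W
  R'_vermiculite board = ln(0.0642/0.0433)/(2πk) = 0.3939/(2π·0.0647) = 0.9688 m·K/W
  R'_cast iron = ln(0.0746/0.0642)/(2πk) = 0.1501/(2π·54.8) = 4.360×10^-4 m·K/W
  R'_conv,out = 1/(2πr h) = 1/(2π·0.0746·6.53) = 0.3267 m·K/W
ΣR = 0.006360 + 0.001044 + 0.9688 + 4.360×10^-4 + 0.3267 = 1.303 m·K/W
Q' = ΔT/ΣR = (493 °C − 36.7 °C)/1.303 = 350.2 W/m
From the inner boundary to the vermiculite board/cast iron interface, ΣR_partial = 0.9762 m·K/W.
T_interface = T_in − Q'·ΣR_partial = 493 °C − (350.2)(0.9762) = 151 °C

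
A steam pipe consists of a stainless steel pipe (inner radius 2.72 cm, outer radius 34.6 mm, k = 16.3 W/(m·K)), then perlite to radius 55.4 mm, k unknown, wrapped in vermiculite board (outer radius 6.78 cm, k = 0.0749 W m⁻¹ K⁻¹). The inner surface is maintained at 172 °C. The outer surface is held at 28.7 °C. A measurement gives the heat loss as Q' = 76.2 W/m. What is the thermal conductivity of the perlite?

ΣR = ΔT/Q' = |172 − 28.7|/76.2 = 1.881 m·K/W
Known resistances:
  R'_stainless steel = ln(0.0346/0.0272)/(2πk) = 0.2406/(2π·16.3) = 0.002350 m·K/W
  R'_vermiculite board = ln(0.0678/0.0554)/(2πk) = 0.2020/(2π·0.0749) = 0.4292 m·K/W
R_perlite = ΣR − ΣR_known = 1.881 − 0.4316 = 1.449 m·K/W
ln(r₂/r₁)/(2πk) = 1.449 ⇒ k = 0.4707/(2π·1.449) = 0.0517 W/m·K

k = 0.0517 W/m·K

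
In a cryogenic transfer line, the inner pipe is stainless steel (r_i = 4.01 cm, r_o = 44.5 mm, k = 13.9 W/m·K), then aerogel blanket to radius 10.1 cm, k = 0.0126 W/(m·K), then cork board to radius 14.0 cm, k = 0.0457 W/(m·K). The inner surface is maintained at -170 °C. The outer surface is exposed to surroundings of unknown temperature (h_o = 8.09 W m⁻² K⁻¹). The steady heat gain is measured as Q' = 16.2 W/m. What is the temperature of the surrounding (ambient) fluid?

T_out = 18.4 °C

Sum the resistances:
  R'_stainless steel = ln(0.0445/0.0401)/(2πk) = 0.1041/(2π·13.9) = 0.001192 m·K/W
  R'_aerogel blanket = ln(0.101/0.0445)/(2πk) = 0.8196/(2π·0.0126) = 10.35 m·K/W
  R'_cork board = ln(0.140/0.101)/(2πk) = 0.3265/(2π·0.0457) = 1.137 m·K/W
  R'_conv,out = 1/(2πr h) = 1/(2π·0.140·8.09) = 0.1405 m·K/W
ΣR = 11.63 m·K/W
ΔT = Q'·ΣR = 16.2 × 11.63 = 188.4 K
Heat flows inward, so T_out = T_in + ΔT = -170 + 188.4 = 18.4 °C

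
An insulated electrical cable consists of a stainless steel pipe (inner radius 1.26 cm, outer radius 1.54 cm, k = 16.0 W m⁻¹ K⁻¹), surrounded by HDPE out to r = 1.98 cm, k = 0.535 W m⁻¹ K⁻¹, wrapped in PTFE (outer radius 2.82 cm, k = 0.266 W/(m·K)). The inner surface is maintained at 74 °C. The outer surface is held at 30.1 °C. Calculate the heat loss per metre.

Resistance network (inner→outer):
  R'_stainless steel = ln(0.0154/0.0126)/(2πk) = 0.2007/(2π·16.0) = 0.001996 m·K/W
  R'_HDPE = ln(0.0198/0.0154)/(2πk) = 0.2513/(2π·0.535) = 0.07476 m·K/W
  R'_PTFE = ln(0.0282/0.0198)/(2πk) = 0.3536/(2π·0.266) = 0.2116 m·K/W
ΣR = 0.001996 + 0.07476 + 0.2116 = 0.2884 m·K/W
Q' = ΔT/ΣR = (74 °C − 30.1 °C)/0.2884 = 152 W/m

Q' = 152 W/m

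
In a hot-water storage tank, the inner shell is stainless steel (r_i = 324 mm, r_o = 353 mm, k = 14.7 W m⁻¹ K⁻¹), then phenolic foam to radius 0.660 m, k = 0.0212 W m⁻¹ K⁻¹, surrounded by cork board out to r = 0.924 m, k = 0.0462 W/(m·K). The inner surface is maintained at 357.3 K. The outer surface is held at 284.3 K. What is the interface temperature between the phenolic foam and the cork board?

Series thermal resistances, inner to outer:
  R_stainless steel = (1/0.324 − 1/0.353)/(4πk) = 0.2536/(4π·14.7) = 0.001373 K/W
  R_phenolic foam = (1/0.353 − 1/0.660)/(4πk) = 1.318/(4π·0.0212) = 4.946 K/W
  R_cork board = (1/0.660 − 1/0.924)/(4πk) = 0.4329/(4π·0.0462) = 0.7457 K/W
ΣR = 0.001373 + 4.946 + 0.7457 = 5.693 K/W
Q = ΔT/ΣR = (357.3 K − 284.3 K)/5.693 = 12.82 W
From the inner boundary to the phenolic foam/cork board interface, ΣR_partial = 4.947 K/W.
T_interface = T_in − Q·ΣR_partial = 357.3 K − (12.82)(4.947) = 293.9 K

T = 293.9 K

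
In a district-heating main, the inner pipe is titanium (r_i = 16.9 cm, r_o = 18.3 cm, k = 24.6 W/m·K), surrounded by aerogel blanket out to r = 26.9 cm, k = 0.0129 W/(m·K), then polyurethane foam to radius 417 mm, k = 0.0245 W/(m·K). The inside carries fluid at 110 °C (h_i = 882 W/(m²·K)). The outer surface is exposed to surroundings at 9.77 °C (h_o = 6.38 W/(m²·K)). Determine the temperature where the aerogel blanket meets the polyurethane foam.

Resistance network (inner→outer):
  R'_conv,in = 1/(2πr h) = 1/(2π·0.169·882) = 0.001068 m·K/W
  R'_titanium = ln(0.183/0.169)/(2πk) = 0.07959/(2π·24.6) = 5.149×10^-4 m·K/W
  R'_aerogel blanket = ln(0.269/0.183)/(2πk) = 0.3852/(2π·0.0129) = 4.753 m·K/W
  R'_polyurethane foam = ln(0.417/0.269)/(2πk) = 0.4384/(2π·0.0245) = 2.848 m·K/W
  R'_conv,out = 1/(2πr h) = 1/(2π·0.417·6.38) = 0.05982 m·K/W
ΣR = 0.001068 + 5.149×10^-4 + 4.753 + 2.848 + 0.05982 = 7.662 m·K/W
Q' = ΔT/ΣR = (110 °C − 9.77 °C)/7.662 = 13.08 W/m
From the inner boundary to the aerogel blanket/polyurethane foam interface, ΣR_partial = 4.755 m·K/W.
T_interface = T_in − Q'·ΣR_partial = 110 °C − (13.08)(4.755) = 47.8 °C

T = 47.8 °C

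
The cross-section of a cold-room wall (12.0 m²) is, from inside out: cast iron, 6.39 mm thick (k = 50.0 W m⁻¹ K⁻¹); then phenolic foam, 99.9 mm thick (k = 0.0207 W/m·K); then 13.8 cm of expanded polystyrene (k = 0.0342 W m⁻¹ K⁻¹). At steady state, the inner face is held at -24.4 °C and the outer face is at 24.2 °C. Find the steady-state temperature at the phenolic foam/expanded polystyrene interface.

Series thermal resistances, inner to outer:
  R_cast iron = L/(kA) = 0.00639/(50.0·12.0) = 1.065×10^-5 K/W
  R_phenolic foam = L/(kA) = 0.0999/(0.0207·12.0) = 0.4022 K/W
  R_expanded polystyrene = L/(kA) = 0.138/(0.0342·12.0) = 0.3363 K/W
ΣR = 1.065×10^-5 + 0.4022 + 0.3363 = 0.7385 K/W
Q = ΔT/ΣR = (-24.4 °C − 24.2 °C)/0.7385 = -65.81 W
From the inner boundary to the phenolic foam/expanded polystyrene interface, ΣR_partial = 0.4022 K/W.
T_interface = T_in − Q·ΣR_partial = -24.4 °C − (-65.81)(0.4022) = 2.07 °C

T = 2.07 °C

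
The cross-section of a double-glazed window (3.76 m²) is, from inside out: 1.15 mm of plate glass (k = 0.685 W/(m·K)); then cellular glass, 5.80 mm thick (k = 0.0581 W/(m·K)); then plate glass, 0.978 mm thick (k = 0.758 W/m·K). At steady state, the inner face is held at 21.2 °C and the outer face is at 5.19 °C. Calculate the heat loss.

Series thermal resistances, inner to outer:
  R_plate glass = L/(kA) = 0.00115/(0.685·3.76) = 4.465×10^-4 K/W
  R_cellular glass = L/(kA) = 0.00580/(0.0581·3.76) = 0.02655 K/W
  R_plate glass = L/(kA) = 9.78×10^-4/(0.758·3.76) = 3.431×10^-4 K/W
ΣR = 4.465×10^-4 + 0.02655 + 3.431×10^-4 = 0.02734 K/W
Q = ΔT/ΣR = (21.2 °C − 5.19 °C)/0.02734 = 586 W

Q = 586 W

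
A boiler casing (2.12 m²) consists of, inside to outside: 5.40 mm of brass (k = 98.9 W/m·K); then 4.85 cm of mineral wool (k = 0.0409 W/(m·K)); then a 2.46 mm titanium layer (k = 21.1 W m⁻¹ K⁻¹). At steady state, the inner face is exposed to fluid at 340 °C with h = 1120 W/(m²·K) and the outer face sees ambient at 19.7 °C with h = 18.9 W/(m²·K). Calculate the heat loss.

Q = 548 W

Treat each layer as a resistance in series:
  R_conv,in = 1/(hA) = 1/(1120·2.12) = 4.212×10^-4 K/W
  R_brass = L/(kA) = 0.00540/(98.9·2.12) = 2.576×10^-5 K/W
  R_mineral wool = L/(kA) = 0.0485/(0.0409·2.12) = 0.5593 K/W
  R_titanium = L/(kA) = 0.00246/(21.1·2.12) = 5.499×10^-5 K/W
  R_conv,out = 1/(hA) = 1/(18.9·2.12) = 0.02496 K/W
ΣR = 4.212×10^-4 + 2.576×10^-5 + 0.5593 + 5.499×10^-5 + 0.02496 = 0.5848 K/W
Q = ΔT/ΣR = (340 °C − 19.7 °C)/0.5848 = 548 W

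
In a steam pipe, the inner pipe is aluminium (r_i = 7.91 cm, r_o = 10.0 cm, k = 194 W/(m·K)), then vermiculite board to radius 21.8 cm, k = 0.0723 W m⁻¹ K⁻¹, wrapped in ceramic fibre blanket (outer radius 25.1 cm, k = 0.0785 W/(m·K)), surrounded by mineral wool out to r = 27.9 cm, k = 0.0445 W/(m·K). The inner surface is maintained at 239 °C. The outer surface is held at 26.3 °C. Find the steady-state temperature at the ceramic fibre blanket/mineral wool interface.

T = 60.1 °C

Series thermal resistances, inner to outer:
  R'_aluminium = ln(0.100/0.0791)/(2πk) = 0.2345/(2π·194) = 1.923×10^-4 m·K/W
  R'_vermiculite board = ln(0.218/0.100)/(2πk) = 0.7793/(2π·0.0723) = 1.716 m·K/W
  R'_ceramic fibre blanket = ln(0.251/0.218)/(2πk) = 0.1410/(2π·0.0785) = 0.2858 m·K/W
  R'_mineral wool = ln(0.279/0.251)/(2πk) = 0.1058/(2π·0.0445) = 0.3782 m·K/W
ΣR = 1.923×10^-4 + 1.716 + 0.2858 + 0.3782 = 2.380 m·K/W
Q' = ΔT/ΣR = (239 °C − 26.3 °C)/2.380 = 89.37 W/m
From the inner boundary to the ceramic fibre blanket/mineral wool interface, ΣR_partial = 2.002 m·K/W.
T_interface = T_in − Q'·ΣR_partial = 239 °C − (89.37)(2.002) = 60.1 °C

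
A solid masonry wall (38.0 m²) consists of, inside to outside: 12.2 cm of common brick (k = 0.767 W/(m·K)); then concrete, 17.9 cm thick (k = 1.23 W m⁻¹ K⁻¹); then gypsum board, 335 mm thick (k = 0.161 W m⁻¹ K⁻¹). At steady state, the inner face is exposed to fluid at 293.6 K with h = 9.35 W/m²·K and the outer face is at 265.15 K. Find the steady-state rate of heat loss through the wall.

Resistance network (inner→outer):
  R_conv,in = 1/(hA) = 1/(9.35·38.0) = 0.002815 K/W
  R_common brick = L/(kA) = 0.122/(0.767·38.0) = 0.004186 K/W
  R_concrete = L/(kA) = 0.179/(1.23·38.0) = 0.003830 K/W
  R_gypsum board = L/(kA) = 0.335/(0.161·38.0) = 0.05476 K/W
ΣR = 0.002815 + 0.004186 + 0.003830 + 0.05476 = 0.06559 K/W
Q = ΔT/ΣR = (293.6 K − 265.15 K)/0.06559 = 434 W

Q = 434 W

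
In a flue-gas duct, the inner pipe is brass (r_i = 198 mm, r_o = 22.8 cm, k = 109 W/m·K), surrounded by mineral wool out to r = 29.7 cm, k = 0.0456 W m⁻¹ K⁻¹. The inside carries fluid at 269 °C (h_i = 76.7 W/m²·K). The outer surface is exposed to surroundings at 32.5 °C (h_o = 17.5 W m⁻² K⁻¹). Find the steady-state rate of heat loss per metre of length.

Q' = 245 W/m

Resistance network (inner→outer):
  R'_conv,in = 1/(2πr h) = 1/(2π·0.198·76.7) = 0.01048 m·K/W
  R'_brass = ln(0.228/0.198)/(2πk) = 0.1411/(2π·109) = 2.060×10^-4 m·K/W
  R'_mineral wool = ln(0.297/0.228)/(2πk) = 0.2644/(2π·0.0456) = 0.9228 m·K/W
  R'_conv,out = 1/(2πr h) = 1/(2π·0.297·17.5) = 0.03062 m·K/W
ΣR = 0.01048 + 2.060×10^-4 + 0.9228 + 0.03062 = 0.9641 m·K/W
Q' = ΔT/ΣR = (269 °C − 32.5 °C)/0.9641 = 245 W/m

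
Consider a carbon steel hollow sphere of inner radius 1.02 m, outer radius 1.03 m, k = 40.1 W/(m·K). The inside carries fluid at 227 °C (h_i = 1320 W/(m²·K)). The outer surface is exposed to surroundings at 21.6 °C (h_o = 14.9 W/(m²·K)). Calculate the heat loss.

Resistance network (inner→outer):
  R_conv,in = 1/(4πr²h) = 1/(4π·1.02²·1320) = 5.794×10^-5 K/W
  R_carbon steel = (1/1.02 − 1/1.03)/(4πk) = 0.009518/(4π·40.1) = 1.889×10^-5 K/W
  R_conv,out = 1/(4πr²h) = 1/(4π·1.03²·14.9) = 0.005034 K/W
ΣR = 5.794×10^-5 + 1.889×10^-5 + 0.005034 = 0.005111 K/W
Q = ΔT/ΣR = (227 °C − 21.6 °C)/0.005111 = 40200 W

Q = 40200 W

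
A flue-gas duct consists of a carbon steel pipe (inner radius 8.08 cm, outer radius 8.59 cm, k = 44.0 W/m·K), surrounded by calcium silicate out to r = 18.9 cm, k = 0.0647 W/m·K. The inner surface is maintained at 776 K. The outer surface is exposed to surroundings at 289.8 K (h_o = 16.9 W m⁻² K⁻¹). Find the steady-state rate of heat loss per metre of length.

Q' = 244 W/m

Series thermal resistances, inner to outer:
  R'_carbon steel = ln(0.0859/0.0808)/(2πk) = 0.06121/(2π·44.0) = 2.214×10^-4 m·K/W
  R'_calcium silicate = ln(0.189/0.0859)/(2πk) = 0.7886/(2π·0.0647) = 1.940 m·K/W
  R'_conv,out = 1/(2πr h) = 1/(2π·0.189·16.9) = 0.04983 m·K/W
ΣR = 2.214×10^-4 + 1.940 + 0.04983 = 1.990 m·K/W
Q' = ΔT/ΣR = (776 K − 289.8 K)/1.990 = 244 W/m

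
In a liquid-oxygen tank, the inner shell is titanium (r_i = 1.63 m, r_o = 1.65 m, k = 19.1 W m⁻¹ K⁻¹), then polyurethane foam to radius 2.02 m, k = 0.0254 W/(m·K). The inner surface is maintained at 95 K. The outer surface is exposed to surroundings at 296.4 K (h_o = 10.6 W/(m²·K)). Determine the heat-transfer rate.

Treat each layer as a resistance in series:
  R_titanium = (1/1.63 − 1/1.65)/(4πk) = 0.007436/(4π·19.1) = 3.098×10^-5 K/W
  R_polyurethane foam = (1/1.65 − 1/2.02)/(4πk) = 0.1110/(4π·0.0254) = 0.3478 K/W
  R_conv,out = 1/(4πr²h) = 1/(4π·2.02²·10.6) = 0.001840 K/W
ΣR = 3.098×10^-5 + 0.3478 + 0.001840 = 0.3497 K/W
Q = ΔT/ΣR = (95 K − 296.4 K)/0.3497 = -576 W
(Negative Q ⇒ heat flows inward; heat gain = 576 W.)

Q = 576 W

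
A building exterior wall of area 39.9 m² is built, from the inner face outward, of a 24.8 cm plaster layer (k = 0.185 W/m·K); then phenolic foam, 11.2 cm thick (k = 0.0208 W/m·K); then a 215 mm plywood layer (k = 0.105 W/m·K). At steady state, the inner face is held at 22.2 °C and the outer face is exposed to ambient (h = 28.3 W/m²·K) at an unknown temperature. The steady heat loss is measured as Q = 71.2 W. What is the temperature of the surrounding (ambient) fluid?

T_out = 6.48 °C

Sum the resistances:
  R_plaster = L/(kA) = 0.248/(0.185·39.9) = 0.03360 K/W
  R_phenolic foam = L/(kA) = 0.112/(0.0208·39.9) = 0.1350 K/W
  R_plywood = L/(kA) = 0.215/(0.105·39.9) = 0.05132 K/W
  R_conv,out = 1/(hA) = 1/(28.3·39.9) = 8.856×10^-4 K/W
ΣR = 0.2208 K/W
ΔT = Q·ΣR = 71.2 × 0.2208 = 15.72 K
Heat flows outward, so T_out = T_in − ΔT = 22.2 − 15.72 = 6.48 °C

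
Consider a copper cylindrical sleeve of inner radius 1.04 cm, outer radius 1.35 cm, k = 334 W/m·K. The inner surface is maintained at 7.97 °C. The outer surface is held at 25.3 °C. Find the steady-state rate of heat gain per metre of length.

Q' = 2πk·ΔT/ln(r₂/r₁) = 2π × 334 × 17.33 / ln(0.0135/0.0104) = 1.39×10^5 W/m

Q' = 1.39×10^5 W/m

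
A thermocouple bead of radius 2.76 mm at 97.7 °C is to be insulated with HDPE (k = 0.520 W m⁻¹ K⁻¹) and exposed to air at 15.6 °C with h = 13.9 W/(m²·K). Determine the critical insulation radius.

r_cr = 7.48 cm

For a sphere, r_cr = 2k_ins/h = 2·0.520/13.9 = 0.0748 m = 7.48 cm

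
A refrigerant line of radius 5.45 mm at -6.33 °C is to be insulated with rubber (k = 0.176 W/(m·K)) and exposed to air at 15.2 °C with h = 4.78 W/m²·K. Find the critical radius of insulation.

For a cylinder, r_cr = k_ins/h = 0.176/4.78 = 0.0368 m = 3.68 cm

r_cr = 3.68 cm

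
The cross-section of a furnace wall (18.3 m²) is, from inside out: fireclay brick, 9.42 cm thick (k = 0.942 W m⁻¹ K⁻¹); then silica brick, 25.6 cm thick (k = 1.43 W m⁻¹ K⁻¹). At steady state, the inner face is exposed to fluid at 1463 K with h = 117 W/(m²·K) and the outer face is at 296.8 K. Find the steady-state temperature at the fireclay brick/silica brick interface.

Treat each layer as a resistance in series:
  R_conv,in = 1/(hA) = 1/(117·18.3) = 4.670×10^-4 K/W
  R_fireclay brick = L/(kA) = 0.0942/(0.942·18.3) = 0.005464 K/W
  R_silica brick = L/(kA) = 0.256/(1.43·18.3) = 0.009783 K/W
ΣR = 4.670×10^-4 + 0.005464 + 0.009783 = 0.01571 K/W
Q = ΔT/ΣR = (1463 K − 296.8 K)/0.01571 = 74230 W
From the inner boundary to the fireclay brick/silica brick interface, ΣR_partial = 0.005931 K/W.
T_interface = T_in − Q·ΣR_partial = 1463 K − (74230)(0.005931) = 1023 K

T = 1023 K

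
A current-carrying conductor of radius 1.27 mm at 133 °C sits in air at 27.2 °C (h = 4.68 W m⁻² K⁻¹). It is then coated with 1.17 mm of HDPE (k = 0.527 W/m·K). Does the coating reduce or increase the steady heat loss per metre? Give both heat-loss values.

Critical radius for a cylinder: r_cr = k/h = 0.113 m = 11.3 cm.
Outer radius after coating: r₂ = 0.00127 + 0.00117 = 0.00244 m.
Since r₁ < r_cr and r₂ ≤ r_cr, the coating moves toward the maximum at r_cr — heat loss rises.
Bare: R = 1/(2πr₁h) = 26.78 m·K/W; Q = 105.8/26.78 = 3.95 W/m.
Coated: R = R_cond + R_conv = 14.13 m·K/W; Q = 105.8/14.13 = 7.49 W/m.

increases: 3.95 → 7.49 W/m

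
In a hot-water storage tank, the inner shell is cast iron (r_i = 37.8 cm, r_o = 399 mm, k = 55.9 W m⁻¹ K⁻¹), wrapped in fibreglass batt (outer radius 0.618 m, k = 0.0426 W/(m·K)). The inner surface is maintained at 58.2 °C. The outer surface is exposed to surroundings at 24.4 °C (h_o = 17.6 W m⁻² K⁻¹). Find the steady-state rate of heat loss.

Series thermal resistances, inner to outer:
  R_cast iron = (1/0.378 − 1/0.399)/(4πk) = 0.1392/(4π·55.9) = 1.982×10^-4 K/W
  R_fibreglass batt = (1/0.399 − 1/0.618)/(4πk) = 0.8881/(4π·0.0426) = 1.659 K/W
  R_conv,out = 1/(4πr²h) = 1/(4π·0.618²·17.6) = 0.01184 K/W
ΣR = 1.982×10^-4 + 1.659 + 0.01184 = 1.671 K/W
Q = ΔT/ΣR = (58.2 °C − 24.4 °C)/1.671 = 20.2 W

Q = 20.2 W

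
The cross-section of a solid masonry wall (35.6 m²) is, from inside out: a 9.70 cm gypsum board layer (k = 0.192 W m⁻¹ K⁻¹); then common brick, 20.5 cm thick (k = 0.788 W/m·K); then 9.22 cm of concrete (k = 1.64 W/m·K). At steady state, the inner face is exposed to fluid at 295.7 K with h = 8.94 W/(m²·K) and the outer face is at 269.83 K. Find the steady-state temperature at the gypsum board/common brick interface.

Treat each layer as a resistance in series:
  R_conv,in = 1/(hA) = 1/(8.94·35.6) = 0.003142 K/W
  R_gypsum board = L/(kA) = 0.0970/(0.192·35.6) = 0.01419 K/W
  R_common brick = L/(kA) = 0.205/(0.788·35.6) = 0.007308 K/W
  R_concrete = L/(kA) = 0.0922/(1.64·35.6) = 0.001579 K/W
ΣR = 0.003142 + 0.01419 + 0.007308 + 0.001579 = 0.02622 K/W
Q = ΔT/ΣR = (295.7 K − 269.83 K)/0.02622 = 986.7 W
From the inner boundary to the gypsum board/common brick interface, ΣR_partial = 0.01733 K/W.
T_interface = T_in − Q·ΣR_partial = 295.7 K − (986.7)(0.01733) = 278.60 K

T = 278.60 K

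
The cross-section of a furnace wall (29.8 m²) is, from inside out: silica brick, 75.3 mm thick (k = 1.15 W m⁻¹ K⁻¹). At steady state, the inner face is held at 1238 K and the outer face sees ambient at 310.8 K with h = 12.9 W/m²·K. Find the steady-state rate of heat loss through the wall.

Q = 193 kW

Resistance network (inner→outer):
  R_silica brick = L/(kA) = 0.0753/(1.15·29.8) = 0.002197 K/W
  R_conv,out = 1/(hA) = 1/(12.9·29.8) = 0.002601 K/W
ΣR = 0.002197 + 0.002601 = 0.004798 K/W
Q = ΔT/ΣR = (1238 K − 310.8 K)/0.004798 = 1.93×10^5 W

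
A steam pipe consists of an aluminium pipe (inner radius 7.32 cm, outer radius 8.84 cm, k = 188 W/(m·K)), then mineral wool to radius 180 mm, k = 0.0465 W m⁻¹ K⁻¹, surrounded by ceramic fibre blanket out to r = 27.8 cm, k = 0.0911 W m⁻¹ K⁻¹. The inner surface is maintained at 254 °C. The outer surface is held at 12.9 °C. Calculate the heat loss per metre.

Q' = 75.5 W/m

Resistance network (inner→outer):
  R'_aluminium = ln(0.0884/0.0732)/(2πk) = 0.1887/(2π·188) = 1.597×10^-4 m·K/W
  R'_mineral wool = ln(0.180/0.0884)/(2πk) = 0.7111/(2π·0.0465) = 2.434 m·K/W
  R'_ceramic fibre blanket = ln(0.278/0.180)/(2πk) = 0.4347/(2π·0.0911) = 0.7594 m·K/W
ΣR = 1.597×10^-4 + 2.434 + 0.7594 = 3.194 m·K/W
Q' = ΔT/ΣR = (254 °C − 12.9 °C)/3.194 = 75.5 W/m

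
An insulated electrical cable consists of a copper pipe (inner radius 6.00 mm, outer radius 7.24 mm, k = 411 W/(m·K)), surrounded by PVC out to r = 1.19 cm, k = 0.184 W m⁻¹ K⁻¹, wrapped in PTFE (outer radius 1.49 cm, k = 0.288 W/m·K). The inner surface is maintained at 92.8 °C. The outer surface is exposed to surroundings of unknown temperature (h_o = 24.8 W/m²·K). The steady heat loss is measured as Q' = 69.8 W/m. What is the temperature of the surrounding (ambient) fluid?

T_out = 24.1 °C

Series resistances:
  R'_copper = ln(0.00724/0.00600)/(2πk) = 0.1879/(2π·411) = 7.275×10^-5 m·K/W
  R'_PVC = ln(0.0119/0.00724)/(2πk) = 0.4969/(2π·0.184) = 0.4298 m·K/W
  R'_PTFE = ln(0.0149/0.0119)/(2πk) = 0.2248/(2π·0.288) = 0.1242 m·K/W
  R'_conv,out = 1/(2πr h) = 1/(2π·0.0149·24.8) = 0.4307 m·K/W
ΣR = 0.9848 m·K/W
ΔT = Q'·ΣR = 69.8 × 0.9848 = 68.74 K
Heat flows outward, so T_out = T_in − ΔT = 92.8 − 68.74 = 24.1 °C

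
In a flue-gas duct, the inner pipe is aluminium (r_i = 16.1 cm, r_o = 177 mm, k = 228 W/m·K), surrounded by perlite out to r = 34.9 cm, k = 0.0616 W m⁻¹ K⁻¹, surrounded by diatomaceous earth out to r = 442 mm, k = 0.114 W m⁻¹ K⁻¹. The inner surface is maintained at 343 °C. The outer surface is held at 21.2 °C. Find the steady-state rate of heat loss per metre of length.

Q' = 154 W/m

Series thermal resistances, inner to outer:
  R'_aluminium = ln(0.177/0.161)/(2πk) = 0.09475/(2π·228) = 6.614×10^-5 m·K/W
  R'_perlite = ln(0.349/0.177)/(2πk) = 0.6789/(2π·0.0616) = 1.754 m·K/W
  R'_diatomaceous earth = ln(0.442/0.349)/(2πk) = 0.2362/(2π·0.114) = 0.3298 m·K/W
ΣR = 6.614×10^-5 + 1.754 + 0.3298 = 2.084 m·K/W
Q' = ΔT/ΣR = (343 °C − 21.2 °C)/2.084 = 154 W/m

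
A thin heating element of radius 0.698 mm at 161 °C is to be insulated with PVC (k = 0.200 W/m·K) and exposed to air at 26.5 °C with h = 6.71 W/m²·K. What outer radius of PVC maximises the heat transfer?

r_cr = 2.98 cm

For a cylinder, r_cr = k_ins/h = 0.200/6.71 = 0.0298 m = 2.98 cm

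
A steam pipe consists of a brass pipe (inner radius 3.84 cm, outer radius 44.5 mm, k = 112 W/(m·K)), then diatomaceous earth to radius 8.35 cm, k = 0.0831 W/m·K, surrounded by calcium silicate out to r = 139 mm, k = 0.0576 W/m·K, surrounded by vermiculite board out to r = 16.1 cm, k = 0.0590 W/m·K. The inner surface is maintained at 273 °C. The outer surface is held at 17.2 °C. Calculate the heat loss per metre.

Q' = 85.0 W/m

Series thermal resistances, inner to outer:
  R'_brass = ln(0.0445/0.0384)/(2πk) = 0.1474/(2π·112) = 2.095×10^-4 m·K/W
  R'_diatomaceous earth = ln(0.0835/0.0445)/(2πk) = 0.6294/(2π·0.0831) = 1.205 m·K/W
  R'_calcium silicate = ln(0.139/0.0835)/(2πk) = 0.5096/(2π·0.0576) = 1.408 m·K/W
  R'_vermiculite board = ln(0.161/0.139)/(2πk) = 0.1469/(2π·0.0590) = 0.3964 m·K/W
ΣR = 2.095×10^-4 + 1.205 + 1.408 + 0.3964 = 3.010 m·K/W
Q' = ΔT/ΣR = (273 °C − 17.2 °C)/3.010 = 85.0 W/m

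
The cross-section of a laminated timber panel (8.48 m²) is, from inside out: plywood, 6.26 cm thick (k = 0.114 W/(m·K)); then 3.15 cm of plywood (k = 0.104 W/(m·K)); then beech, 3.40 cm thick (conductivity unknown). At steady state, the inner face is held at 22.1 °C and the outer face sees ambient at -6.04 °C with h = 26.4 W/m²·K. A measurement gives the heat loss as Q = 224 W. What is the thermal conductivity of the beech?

ΣR = ΔT/Q = |22.1 − -6.04|/224 = 0.1256 K/W
Known resistances:
  R_plywood = L/(kA) = 0.0626/(0.114·8.48) = 0.06476 K/W
  R_plywood = L/(kA) = 0.0315/(0.104·8.48) = 0.03572 K/W
  R_conv,out = 1/(hA) = 1/(26.4·8.48) = 0.004467 K/W
R_beech = ΣR − ΣR_known = 0.1256 − 0.1049 = 0.02070 K/W
L/(kA) = 0.02070 ⇒ k = 0.0340/(0.02070·8.48) = 0.194 W/m·K

k = 0.194 W/m·K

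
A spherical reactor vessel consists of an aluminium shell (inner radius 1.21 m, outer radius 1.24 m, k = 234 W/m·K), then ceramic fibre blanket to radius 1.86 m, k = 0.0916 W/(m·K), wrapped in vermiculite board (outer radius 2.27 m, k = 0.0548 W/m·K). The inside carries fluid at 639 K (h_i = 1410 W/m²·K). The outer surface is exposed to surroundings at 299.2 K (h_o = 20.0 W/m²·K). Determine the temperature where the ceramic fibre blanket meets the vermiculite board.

Series thermal resistances, inner to outer:
  R_conv,in = 1/(4πr²h) = 1/(4π·1.21²·1410) = 3.855×10^-5 K/W
  R_aluminium = (1/1.21 − 1/1.24)/(4πk) = 0.01999/(4π·234) = 6.800×10^-6 K/W
  R_ceramic fibre blanket = (1/1.24 − 1/1.86)/(4πk) = 0.2688/(4π·0.0916) = 0.2335 K/W
  R_vermiculite board = (1/1.86 − 1/2.27)/(4πk) = 0.09711/(4π·0.0548) = 0.1410 K/W
  R_conv,out = 1/(4πr²h) = 1/(4π·2.27²·20.0) = 7.722×10^-4 K/W
ΣR = 3.855×10^-5 + 6.800×10^-6 + 0.2335 + 0.1410 + 7.722×10^-4 = 0.3753 K/W
Q = ΔT/ΣR = (639 K − 299.2 K)/0.3753 = 905.4 W
From the inner boundary to the ceramic fibre blanket/vermiculite board interface, ΣR_partial = 0.2335 K/W.
T_interface = T_in − Q·ΣR_partial = 639 K − (905.4)(0.2335) = 428 K

T = 428 K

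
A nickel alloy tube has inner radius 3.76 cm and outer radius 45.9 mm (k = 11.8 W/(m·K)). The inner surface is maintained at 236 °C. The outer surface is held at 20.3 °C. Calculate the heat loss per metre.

Q' = 2πk·ΔT/ln(r₂/r₁) = 2π × 11.8 × 215.7 / ln(0.0459/0.0376) = 80200 W/m

Q' = 80200 W/m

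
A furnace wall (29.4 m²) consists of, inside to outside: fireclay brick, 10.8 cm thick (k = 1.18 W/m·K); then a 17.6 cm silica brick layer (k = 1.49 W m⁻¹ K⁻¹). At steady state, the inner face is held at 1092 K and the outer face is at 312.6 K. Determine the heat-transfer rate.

Series thermal resistances, inner to outer:
  R_fireclay brick = L/(kA) = 0.108/(1.18·29.4) = 0.003113 K/W
  R_silica brick = L/(kA) = 0.176/(1.49·29.4) = 0.004018 K/W
ΣR = 0.003113 + 0.004018 = 0.007131 K/W
Q = ΔT/ΣR = (1092 K − 312.6 K)/0.007131 = 1.09×10^5 W

Q = 109 kW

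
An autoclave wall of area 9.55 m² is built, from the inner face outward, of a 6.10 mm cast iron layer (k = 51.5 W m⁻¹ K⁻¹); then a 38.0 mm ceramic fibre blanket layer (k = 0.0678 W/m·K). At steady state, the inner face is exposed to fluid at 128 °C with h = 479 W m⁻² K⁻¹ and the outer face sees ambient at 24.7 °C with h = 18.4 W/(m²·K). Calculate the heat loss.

Q = 1600 W

Series thermal resistances, inner to outer:
  R_conv,in = 1/(hA) = 1/(479·9.55) = 2.186×10^-4 K/W
  R_cast iron = L/(kA) = 0.00610/(51.5·9.55) = 1.240×10^-5 K/W
  R_ceramic fibre blanket = L/(kA) = 0.0380/(0.0678·9.55) = 0.05869 K/W
  R_conv,out = 1/(hA) = 1/(18.4·9.55) = 0.005691 K/W
ΣR = 2.186×10^-4 + 1.240×10^-5 + 0.05869 + 0.005691 = 0.06461 K/W
Q = ΔT/ΣR = (128 °C − 24.7 °C)/0.06461 = 1600 W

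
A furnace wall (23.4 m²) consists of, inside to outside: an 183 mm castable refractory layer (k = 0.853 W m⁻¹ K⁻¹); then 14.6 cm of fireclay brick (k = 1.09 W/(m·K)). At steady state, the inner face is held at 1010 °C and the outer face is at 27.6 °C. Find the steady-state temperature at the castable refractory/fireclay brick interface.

Treat each layer as a resistance in series:
  R_castable refractory = L/(kA) = 0.183/(0.853·23.4) = 0.009168 K/W
  R_fireclay brick = L/(kA) = 0.146/(1.09·23.4) = 0.005724 K/W
ΣR = 0.009168 + 0.005724 = 0.01489 K/W
Q = ΔT/ΣR = (1010 °C − 27.6 °C)/0.01489 = 65980 W
From the inner boundary to the castable refractory/fireclay brick interface, ΣR_partial = 0.009168 K/W.
T_interface = T_in − Q·ΣR_partial = 1010 °C − (65980)(0.009168) = 405 °C

T = 405 °C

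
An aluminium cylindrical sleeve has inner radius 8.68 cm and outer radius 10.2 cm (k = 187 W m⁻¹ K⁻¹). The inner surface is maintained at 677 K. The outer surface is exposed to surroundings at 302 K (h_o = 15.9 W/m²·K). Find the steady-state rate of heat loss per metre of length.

Series thermal resistances, inner to outer:
  R'_aluminium = ln(0.102/0.0868)/(2πk) = 0.1614/(2π·187) = 1.373×10^-4 m·K/W
  R'_conv,out = 1/(2πr h) = 1/(2π·0.102·15.9) = 0.09813 m·K/W
ΣR = 1.373×10^-4 + 0.09813 = 0.09827 m·K/W
Q' = ΔT/ΣR = (677 K − 302 K)/0.09827 = 3820 W/m

Q' = 3820 W/m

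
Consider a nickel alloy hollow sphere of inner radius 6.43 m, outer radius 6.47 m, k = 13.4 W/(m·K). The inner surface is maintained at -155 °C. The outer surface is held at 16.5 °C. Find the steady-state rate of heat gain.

Q = 4πk·ΔT/(1/r₁ − 1/r₂) = 4π × 13.4 × 171.5 / (1/6.43 − 1/6.47) = 3.00×10^7 W

Q = 30000 kW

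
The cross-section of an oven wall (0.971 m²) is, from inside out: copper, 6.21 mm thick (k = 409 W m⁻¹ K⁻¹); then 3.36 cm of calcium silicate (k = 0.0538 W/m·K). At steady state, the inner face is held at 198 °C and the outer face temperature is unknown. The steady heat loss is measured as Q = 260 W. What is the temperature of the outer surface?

T_out = 30.8 °C

Series resistances:
  R_copper = L/(kA) = 0.00621/(409·0.971) = 1.564×10^-5 K/W
  R_calcium silicate = L/(kA) = 0.0336/(0.0538·0.971) = 0.6432 K/W
ΣR = 0.6432 K/W
ΔT = Q·ΣR = 260 × 0.6432 = 167.2 K
Heat flows outward, so T_out = T_in − ΔT = 198 − 167.2 = 30.8 °C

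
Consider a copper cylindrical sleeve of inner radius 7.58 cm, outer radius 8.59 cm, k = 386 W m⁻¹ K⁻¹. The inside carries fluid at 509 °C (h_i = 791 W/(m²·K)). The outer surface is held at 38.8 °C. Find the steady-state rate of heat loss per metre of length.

Q' = 174 kW/m

Treat each layer as a resistance in series:
  R'_conv,in = 1/(2πr h) = 1/(2π·0.0758·791) = 0.002654 m·K/W
  R'_copper = ln(0.0859/0.0758)/(2πk) = 0.1251/(2π·386) = 5.158×10^-5 m·K/W
ΣR = 0.002654 + 5.158×10^-5 = 0.002706 m·K/W
Q' = ΔT/ΣR = (509 °C − 38.8 °C)/0.002706 = 1.74×10^5 W/m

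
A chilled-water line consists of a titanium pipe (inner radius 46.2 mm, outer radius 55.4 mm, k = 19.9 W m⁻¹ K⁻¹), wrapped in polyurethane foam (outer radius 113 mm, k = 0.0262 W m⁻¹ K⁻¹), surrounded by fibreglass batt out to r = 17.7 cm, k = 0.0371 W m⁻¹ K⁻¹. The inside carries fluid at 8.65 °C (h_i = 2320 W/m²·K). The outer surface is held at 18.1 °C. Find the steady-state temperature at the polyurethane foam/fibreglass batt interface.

Resistance network (inner→outer):
  R'_conv,in = 1/(2πr h) = 1/(2π·0.0462·2320) = 0.001485 m·K/W
  R'_titanium = ln(0.0554/0.0462)/(2πk) = 0.1816/(2π·19.9) = 0.001452 m·K/W
  R'_polyurethane foam = ln(0.113/0.0554)/(2πk) = 0.7128/(2π·0.0262) = 4.330 m·K/W
  R'_fibreglass batt = ln(0.177/0.113)/(2πk) = 0.4488/(2π·0.0371) = 1.925 m·K/W
ΣR = 0.001485 + 0.001452 + 4.330 + 1.925 = 6.258 m·K/W
Q' = ΔT/ΣR = (8.65 °C − 18.1 °C)/6.258 = -1.510 W/m
From the inner boundary to the polyurethane foam/fibreglass batt interface, ΣR_partial = 4.333 m·K/W.
T_interface = T_in − Q'·ΣR_partial = 8.65 °C − (-1.510)(4.333) = 15.2 °C

T = 15.2 °C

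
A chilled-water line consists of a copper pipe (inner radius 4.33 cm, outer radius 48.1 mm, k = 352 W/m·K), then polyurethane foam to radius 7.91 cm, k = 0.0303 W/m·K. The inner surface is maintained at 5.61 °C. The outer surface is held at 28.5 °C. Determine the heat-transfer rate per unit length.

Q' = 8.76 W/m

Treat each layer as a resistance in series:
  R'_copper = ln(0.0481/0.0433)/(2πk) = 0.1051/(2π·352) = 4.753×10^-5 m·K/W
  R'_polyurethane foam = ln(0.0791/0.0481)/(2πk) = 0.4974/(2π·0.0303) = 2.613 m·K/W
ΣR = 4.753×10^-5 + 2.613 = 2.613 m·K/W
Q' = ΔT/ΣR = (5.61 °C − 28.5 °C)/2.613 = -8.76 W/m
(Negative Q' ⇒ heat flows inward; heat gain = 8.76 W/m.)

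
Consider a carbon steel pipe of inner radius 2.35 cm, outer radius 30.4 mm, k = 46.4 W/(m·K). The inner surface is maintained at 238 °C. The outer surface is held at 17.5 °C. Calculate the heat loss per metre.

Q' = 250 kW/m

Q' = 2πk·ΔT/ln(r₂/r₁) = 2π × 46.4 × 220.5 / ln(0.0304/0.0235) = 2.50×10^5 W/m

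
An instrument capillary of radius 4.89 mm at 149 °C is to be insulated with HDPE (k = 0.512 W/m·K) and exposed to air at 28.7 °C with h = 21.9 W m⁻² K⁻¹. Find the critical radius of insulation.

For a cylinder, r_cr = k_ins/h = 0.512/21.9 = 0.0234 m = 2.34 cm

r_cr = 2.34 cm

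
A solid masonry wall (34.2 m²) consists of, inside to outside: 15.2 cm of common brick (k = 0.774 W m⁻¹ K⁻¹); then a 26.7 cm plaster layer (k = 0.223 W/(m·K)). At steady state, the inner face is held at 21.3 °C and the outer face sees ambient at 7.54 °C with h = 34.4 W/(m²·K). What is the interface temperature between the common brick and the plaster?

Treat each layer as a resistance in series:
  R_common brick = L/(kA) = 0.152/(0.774·34.2) = 0.005742 K/W
  R_plaster = L/(kA) = 0.267/(0.223·34.2) = 0.03501 K/W
  R_conv,out = 1/(hA) = 1/(34.4·34.2) = 8.500×10^-4 K/W
ΣR = 0.005742 + 0.03501 + 8.500×10^-4 = 0.04160 K/W
Q = ΔT/ΣR = (21.3 °C − 7.54 °C)/0.04160 = 330.8 W
From the inner boundary to the common brick/plaster interface, ΣR_partial = 0.005742 K/W.
T_interface = T_in − Q·ΣR_partial = 21.3 °C − (330.8)(0.005742) = 19.4 °C

T = 19.4 °C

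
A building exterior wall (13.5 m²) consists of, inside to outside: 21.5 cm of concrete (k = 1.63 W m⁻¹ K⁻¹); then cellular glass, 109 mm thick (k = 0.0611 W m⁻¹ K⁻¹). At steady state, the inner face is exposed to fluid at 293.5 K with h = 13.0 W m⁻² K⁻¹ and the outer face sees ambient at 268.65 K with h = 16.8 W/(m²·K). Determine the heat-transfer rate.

Q = 163 W

Treat each layer as a resistance in series:
  R_conv,in = 1/(hA) = 1/(13.0·13.5) = 0.005698 K/W
  R_concrete = L/(kA) = 0.215/(1.63·13.5) = 0.009771 K/W
  R_cellular glass = L/(kA) = 0.109/(0.0611·13.5) = 0.1321 K/W
  R_conv,out = 1/(hA) = 1/(16.8·13.5) = 0.004409 K/W
ΣR = 0.005698 + 0.009771 + 0.1321 + 0.004409 = 0.1520 K/W
Q = ΔT/ΣR = (293.5 K − 268.65 K)/0.1520 = 163 W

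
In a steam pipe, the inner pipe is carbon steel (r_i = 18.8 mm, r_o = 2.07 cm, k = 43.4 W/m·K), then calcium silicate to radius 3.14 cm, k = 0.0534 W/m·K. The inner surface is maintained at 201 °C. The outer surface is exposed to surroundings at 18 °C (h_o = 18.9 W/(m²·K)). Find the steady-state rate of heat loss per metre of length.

Series thermal resistances, inner to outer:
  R'_carbon steel = ln(0.0207/0.0188)/(2πk) = 0.09628/(2π·43.4) = 3.531×10^-4 m·K/W
  R'_calcium silicate = ln(0.0314/0.0207)/(2πk) = 0.4167/(2π·0.0534) = 1.242 m·K/W
  R'_conv,out = 1/(2πr h) = 1/(2π·0.0314·18.9) = 0.2682 m·K/W
ΣR = 3.531×10^-4 + 1.242 + 0.2682 = 1.511 m·K/W
Q' = ΔT/ΣR = (201 °C − 18 °C)/1.511 = 121 W/m

Q' = 121 W/m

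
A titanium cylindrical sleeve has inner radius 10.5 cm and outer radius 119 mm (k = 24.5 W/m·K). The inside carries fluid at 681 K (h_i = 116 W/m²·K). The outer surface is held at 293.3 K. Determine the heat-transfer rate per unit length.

Q' = 27.9 kW/m

Series thermal resistances, inner to outer:
  R'_conv,in = 1/(2πr h) = 1/(2π·0.105·116) = 0.01307 m·K/W
  R'_titanium = ln(0.119/0.105)/(2πk) = 0.1252/(2π·24.5) = 8.131×10^-4 m·K/W
ΣR = 0.01307 + 8.131×10^-4 = 0.01388 m·K/W
Q' = ΔT/ΣR = (681 K − 293.3 K)/0.01388 = 27900 W/m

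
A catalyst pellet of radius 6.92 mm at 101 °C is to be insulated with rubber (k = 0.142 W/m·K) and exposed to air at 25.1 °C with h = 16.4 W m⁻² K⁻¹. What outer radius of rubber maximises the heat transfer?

For a sphere, r_cr = 2k_ins/h = 2·0.142/16.4 = 0.0173 m = 1.73 cm

r_cr = 1.73 cm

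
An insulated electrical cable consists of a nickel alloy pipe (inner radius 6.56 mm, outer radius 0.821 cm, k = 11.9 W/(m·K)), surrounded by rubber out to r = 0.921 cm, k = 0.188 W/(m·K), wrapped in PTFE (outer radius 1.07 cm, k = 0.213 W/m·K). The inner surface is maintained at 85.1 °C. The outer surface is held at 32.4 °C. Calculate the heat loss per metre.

Q' = 248 W/m

Treat each layer as a resistance in series:
  R'_nickel alloy = ln(0.00821/0.00656)/(2πk) = 0.2244/(2π·11.9) = 0.003001 m·K/W
  R'_rubber = ln(0.00921/0.00821)/(2πk) = 0.1149/(2π·0.188) = 0.09730 m·K/W
  R'_PTFE = ln(0.0107/0.00921)/(2πk) = 0.1500/(2π·0.213) = 0.1120 m·K/W
ΣR = 0.003001 + 0.09730 + 0.1120 = 0.2123 m·K/W
Q' = ΔT/ΣR = (85.1 °C − 32.4 °C)/0.2123 = 248 W/m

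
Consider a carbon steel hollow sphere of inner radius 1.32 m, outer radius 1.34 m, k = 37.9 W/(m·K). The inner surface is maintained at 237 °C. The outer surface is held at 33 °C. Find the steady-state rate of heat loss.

Q = 4πk·ΔT/(1/r₁ − 1/r₂) = 4π × 37.9 × 204 / (1/1.32 − 1/1.34) = 8.59×10^6 W

Q = 8590 kW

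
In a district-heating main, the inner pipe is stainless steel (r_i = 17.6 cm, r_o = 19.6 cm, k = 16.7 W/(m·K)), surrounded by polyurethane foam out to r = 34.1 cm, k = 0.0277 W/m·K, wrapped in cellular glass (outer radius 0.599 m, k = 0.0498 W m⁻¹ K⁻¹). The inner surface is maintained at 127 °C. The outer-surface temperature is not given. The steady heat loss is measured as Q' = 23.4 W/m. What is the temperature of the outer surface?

T_out = 10.4 °C

Series resistances:
  R'_stainless steel = ln(0.196/0.176)/(2πk) = 0.1076/(2π·16.7) = 0.001026 m·K/W
  R'_polyurethane foam = ln(0.341/0.196)/(2πk) = 0.5538/(2π·0.0277) = 3.182 m·K/W
  R'_cellular glass = ln(0.599/0.341)/(2πk) = 0.5634/(2π·0.0498) = 1.800 m·K/W
ΣR = 4.983 m·K/W
ΔT = Q'·ΣR = 23.4 × 4.983 = 116.6 K
Heat flows outward, so T_out = T_in − ΔT = 127 − 116.6 = 10.4 °C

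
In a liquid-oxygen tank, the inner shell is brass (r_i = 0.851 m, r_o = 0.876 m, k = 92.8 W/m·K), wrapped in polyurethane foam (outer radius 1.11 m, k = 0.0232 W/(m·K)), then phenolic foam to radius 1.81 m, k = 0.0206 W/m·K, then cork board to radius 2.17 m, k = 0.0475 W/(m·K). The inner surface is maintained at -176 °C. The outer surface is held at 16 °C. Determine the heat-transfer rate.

Series thermal resistances, inner to outer:
  R_brass = (1/0.851 − 1/0.876)/(4πk) = 0.03354/(4π·92.8) = 2.876×10^-5 K/W
  R_polyurethane foam = (1/0.876 − 1/1.11)/(4πk) = 0.2407/(4π·0.0232) = 0.8255 K/W
  R_phenolic foam = (1/1.11 − 1/1.81)/(4πk) = 0.3484/(4π·0.0206) = 1.346 K/W
  R_cork board = (1/1.81 − 1/2.17)/(4πk) = 0.09166/(4π·0.0475) = 0.1536 K/W
ΣR = 2.876×10^-5 + 0.8255 + 1.346 + 0.1536 = 2.325 K/W
Q = ΔT/ΣR = (-176 °C − 16 °C)/2.325 = -82.6 W
(Negative Q ⇒ heat flows inward; heat gain = 82.6 W.)

Q = 82.6 W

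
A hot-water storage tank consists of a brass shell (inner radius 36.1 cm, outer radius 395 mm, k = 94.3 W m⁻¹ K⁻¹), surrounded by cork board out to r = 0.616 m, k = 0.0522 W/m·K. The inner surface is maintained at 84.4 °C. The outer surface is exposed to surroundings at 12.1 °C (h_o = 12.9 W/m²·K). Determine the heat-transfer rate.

Series thermal resistances, inner to outer:
  R_brass = (1/0.361 − 1/0.395)/(4πk) = 0.2384/(4π·94.3) = 2.012×10^-4 K/W
  R_cork board = (1/0.395 − 1/0.616)/(4πk) = 0.9083/(4π·0.0522) = 1.385 K/W
  R_conv,out = 1/(4πr²h) = 1/(4π·0.616²·12.9) = 0.01626 K/W
ΣR = 2.012×10^-4 + 1.385 + 0.01626 = 1.401 K/W
Q = ΔT/ΣR = (84.4 °C − 12.1 °C)/1.401 = 51.6 W

Q = 51.6 W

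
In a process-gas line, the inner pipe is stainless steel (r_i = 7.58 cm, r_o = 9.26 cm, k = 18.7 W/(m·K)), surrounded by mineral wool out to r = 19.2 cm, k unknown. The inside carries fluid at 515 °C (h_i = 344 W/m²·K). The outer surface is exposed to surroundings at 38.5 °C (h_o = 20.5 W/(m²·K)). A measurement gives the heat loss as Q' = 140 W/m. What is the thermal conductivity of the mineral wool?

k = 0.0346 W/m·K

ΣR = ΔT/Q' = |515 − 38.5|/140 = 3.404 m·K/W
Known resistances:
  R'_conv,in = 1/(2πr h) = 1/(2π·0.0758·344) = 0.006104 m·K/W
  R'_stainless steel = ln(0.0926/0.0758)/(2πk) = 0.2002/(2π·18.7) = 0.001704 m·K/W
  R'_conv,out = 1/(2πr h) = 1/(2π·0.192·20.5) = 0.04044 m·K/W
R_mineral wool = ΣR − ΣR_known = 3.404 − 0.04825 = 3.356 m·K/W
ln(r₂/r₁)/(2πk) = 3.356 ⇒ k = 0.7292/(2π·3.356) = 0.0346 W/m·K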